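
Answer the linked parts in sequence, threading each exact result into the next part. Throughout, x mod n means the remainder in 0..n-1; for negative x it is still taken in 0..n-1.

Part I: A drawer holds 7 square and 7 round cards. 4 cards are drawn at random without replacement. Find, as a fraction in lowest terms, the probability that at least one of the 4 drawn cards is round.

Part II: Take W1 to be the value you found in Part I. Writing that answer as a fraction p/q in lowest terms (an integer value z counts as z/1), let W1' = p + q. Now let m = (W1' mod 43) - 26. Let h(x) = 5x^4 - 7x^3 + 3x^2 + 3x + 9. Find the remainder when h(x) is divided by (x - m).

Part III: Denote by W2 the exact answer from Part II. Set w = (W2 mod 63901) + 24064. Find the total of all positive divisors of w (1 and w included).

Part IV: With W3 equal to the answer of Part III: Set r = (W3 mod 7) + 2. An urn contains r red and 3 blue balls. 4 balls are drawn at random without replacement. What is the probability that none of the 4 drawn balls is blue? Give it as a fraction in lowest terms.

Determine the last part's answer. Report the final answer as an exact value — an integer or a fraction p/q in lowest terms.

Part I: total draws C(14,4) = 1001; complement C(7,4) = 35; favorable 1001 - 35 = 966; P = 138/143; answer 138/143
Part II: W1 = 138/143; threaded value p + q = 281; m = -3; remainder = value at the root: 5*(-3)^4 - 7*(-3)^3 + 3*(-3)^2 + 3*(-3)^1 + 9 = (405) + (189) + (27) + (-9) + (9) = 621; answer 621
Part III: W2 = 621; w = 24685; 24685 = 5 * 4937; sigma = (1 + 5) * (1 + 4937) = 6 * 4938 = 29628; answer 29628
Part IV: W3 = 29628; r = 6; total draws C(9,4) = 126; favorable C(6,4) = 15; P = 5/42; answer 5/42

5/42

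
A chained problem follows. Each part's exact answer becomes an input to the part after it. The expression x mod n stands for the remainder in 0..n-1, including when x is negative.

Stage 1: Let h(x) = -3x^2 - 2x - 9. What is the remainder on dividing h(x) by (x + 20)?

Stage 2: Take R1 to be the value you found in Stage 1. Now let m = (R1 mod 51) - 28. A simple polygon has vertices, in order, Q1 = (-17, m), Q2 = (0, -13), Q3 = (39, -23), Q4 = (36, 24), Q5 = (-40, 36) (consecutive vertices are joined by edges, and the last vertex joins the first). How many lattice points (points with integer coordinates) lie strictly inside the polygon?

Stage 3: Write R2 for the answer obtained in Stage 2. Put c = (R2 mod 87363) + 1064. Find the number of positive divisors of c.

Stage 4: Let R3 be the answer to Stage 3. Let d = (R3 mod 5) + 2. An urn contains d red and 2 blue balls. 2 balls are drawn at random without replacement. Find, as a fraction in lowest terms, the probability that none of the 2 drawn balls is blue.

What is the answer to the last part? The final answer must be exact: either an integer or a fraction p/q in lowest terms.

Stage 1: remainder = value at the root: -3*(-20)^2 - 2*(-20)^1 - 9 = (-1200) + (40) + (-9) = -1169; answer -1169
Stage 2: R1 = -1169; m = -24; cross terms: (-17*-13 - 0*-24)=221, (0*-23 - 39*-13)=507, (39*24 - 36*-23)=1764, (36*36 - -40*24)=2256, (-40*-24 - -17*36)=1572; twice the area = |6320| = 6320; area = 3160; boundary points = 1 + 1 + 1 + 4 + 1 = 8; strictly interior points = area - boundary/2 + 1 = 3157; answer 3157
Stage 3: R2 = 3157; c = 4221; 4221 = 3^2 * 7 * 67; number of divisors = (2+1) * (1+1) * (1+1) = 12; answer 12
Stage 4: R3 = 12; d = 4; total draws C(6,2) = 15; favorable C(4,2) = 6; P = 2/5; answer 2/5

2/5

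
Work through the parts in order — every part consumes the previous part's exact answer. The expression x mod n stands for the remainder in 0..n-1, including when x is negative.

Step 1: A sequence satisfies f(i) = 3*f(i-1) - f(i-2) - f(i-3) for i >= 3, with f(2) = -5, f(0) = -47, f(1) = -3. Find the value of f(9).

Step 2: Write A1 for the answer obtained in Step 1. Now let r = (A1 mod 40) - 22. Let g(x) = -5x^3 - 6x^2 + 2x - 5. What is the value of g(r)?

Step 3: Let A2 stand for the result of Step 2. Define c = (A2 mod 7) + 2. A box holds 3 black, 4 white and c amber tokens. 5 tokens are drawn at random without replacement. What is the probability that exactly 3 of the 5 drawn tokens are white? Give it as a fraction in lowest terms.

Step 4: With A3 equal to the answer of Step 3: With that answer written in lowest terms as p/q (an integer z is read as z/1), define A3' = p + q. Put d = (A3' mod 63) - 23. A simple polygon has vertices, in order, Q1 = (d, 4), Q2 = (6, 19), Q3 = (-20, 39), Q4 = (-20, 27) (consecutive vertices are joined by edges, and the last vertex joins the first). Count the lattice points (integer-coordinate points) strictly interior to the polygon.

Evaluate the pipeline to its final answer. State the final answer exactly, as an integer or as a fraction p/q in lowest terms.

379

Step 1: f(3) = 3*(-5) - 1*(-3) - 1*(-47) = 35; iterating: f(3)=35, f(4)=113, f(5)=309, f(6)=779, f(7)=1915, f(8)=4657, f(9)=11277; answer 11277
Step 2: A1 = 11277; r = 15; -5*(15)^3 - 6*(15)^2 + 2*(15)^1 - 5 = (-16875) + (-1350) + (30) + (-5) = -18200; answer -18200
Step 3: A2 = -18200; c = 2; total draws C(9,5) = 126; favorable C(4,3)*C(5,2) = 40; P = 20/63; answer 20/63
Step 4: A3 = 20/63; threaded value p + q = 83; d = -3; cross terms: (-3*19 - 6*4)=-81, (6*39 - -20*19)=614, (-20*27 - -20*39)=240, (-20*4 - -3*27)=1; twice the area = |774| = 774; area = 387; boundary points = 3 + 2 + 12 + 1 = 18; strictly interior points = area - boundary/2 + 1 = 379; answer 379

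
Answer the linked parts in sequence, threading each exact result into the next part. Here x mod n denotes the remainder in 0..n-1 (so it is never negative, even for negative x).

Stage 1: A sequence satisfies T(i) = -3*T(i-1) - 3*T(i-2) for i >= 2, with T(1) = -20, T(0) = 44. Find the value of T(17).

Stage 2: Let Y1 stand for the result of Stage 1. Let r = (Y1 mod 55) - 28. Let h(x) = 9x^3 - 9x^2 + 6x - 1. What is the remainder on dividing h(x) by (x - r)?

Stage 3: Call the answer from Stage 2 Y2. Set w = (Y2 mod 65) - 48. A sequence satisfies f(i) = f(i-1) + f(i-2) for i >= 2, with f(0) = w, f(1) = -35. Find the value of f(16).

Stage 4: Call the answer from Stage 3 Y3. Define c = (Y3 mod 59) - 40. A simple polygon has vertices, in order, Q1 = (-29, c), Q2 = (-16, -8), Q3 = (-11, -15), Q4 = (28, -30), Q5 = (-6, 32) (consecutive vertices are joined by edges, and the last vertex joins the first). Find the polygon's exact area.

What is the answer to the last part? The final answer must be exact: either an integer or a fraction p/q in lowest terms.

1254

Stage 1: T(2) = -3*(-20) - 3*(44) = -72; iterating: T(2)=-72, T(3)=276, T(4)=-612, T(5)=1008, T(6)=-1188, T(7)=540, T(8)=1944, T(9)=-7452, T(10)=16524, T(11)=-27216, T(12)=32076, T(13)=-14580, T(14)=-52488, T(15)=201204, T(16)=-446148, T(17)=734832; answer 734832
Stage 2: Y1 = 734832; r = 4; remainder = value at the root: 9*(4)^3 - 9*(4)^2 + 6*(4)^1 - 1 = (576) + (-144) + (24) + (-1) = 455; answer 455
Stage 3: Y2 = 455; w = -48; f(2) = 1*(-35) + 1*(-48) = -83; iterating: f(2)=-83, f(3)=-118, f(4)=-201, f(5)=-319, f(6)=-520, f(7)=-839, f(8)=-1359, f(9)=-2198, f(10)=-3557, f(11)=-5755, f(12)=-9312, f(13)=-15067, f(14)=-24379, f(15)=-39446, f(16)=-63825; answer -63825
Stage 4: Y3 = -63825; c = -27; cross terms: (-29*-8 - -16*-27)=-200, (-16*-15 - -11*-8)=152, (-11*-30 - 28*-15)=750, (28*32 - -6*-30)=716, (-6*-27 - -29*32)=1090; twice the area = |2508| = 2508; area = 1254; answer 1254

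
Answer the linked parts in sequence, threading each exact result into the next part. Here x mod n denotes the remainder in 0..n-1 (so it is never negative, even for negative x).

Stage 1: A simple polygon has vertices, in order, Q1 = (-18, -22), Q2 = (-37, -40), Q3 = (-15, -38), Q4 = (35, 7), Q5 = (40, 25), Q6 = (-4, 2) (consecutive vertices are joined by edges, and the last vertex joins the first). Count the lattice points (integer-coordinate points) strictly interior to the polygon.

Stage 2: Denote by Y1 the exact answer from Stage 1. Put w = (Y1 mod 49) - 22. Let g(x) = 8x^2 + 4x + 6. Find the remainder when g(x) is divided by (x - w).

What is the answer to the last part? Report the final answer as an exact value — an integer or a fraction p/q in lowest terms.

2970

Stage 1: cross terms: (-18*-40 - -37*-22)=-94, (-37*-38 - -15*-40)=806, (-15*7 - 35*-38)=1225, (35*25 - 40*7)=595, (40*2 - -4*25)=180, (-4*-22 - -18*2)=124; twice the area = |2836| = 2836; area = 1418; boundary points = 1 + 2 + 5 + 1 + 1 + 2 = 12; strictly interior points = area - boundary/2 + 1 = 1413; answer 1413
Stage 2: Y1 = 1413; w = 19; remainder = value at the root: 8*(19)^2 + 4*(19)^1 + 6 = (2888) + (76) + (6) = 2970; answer 2970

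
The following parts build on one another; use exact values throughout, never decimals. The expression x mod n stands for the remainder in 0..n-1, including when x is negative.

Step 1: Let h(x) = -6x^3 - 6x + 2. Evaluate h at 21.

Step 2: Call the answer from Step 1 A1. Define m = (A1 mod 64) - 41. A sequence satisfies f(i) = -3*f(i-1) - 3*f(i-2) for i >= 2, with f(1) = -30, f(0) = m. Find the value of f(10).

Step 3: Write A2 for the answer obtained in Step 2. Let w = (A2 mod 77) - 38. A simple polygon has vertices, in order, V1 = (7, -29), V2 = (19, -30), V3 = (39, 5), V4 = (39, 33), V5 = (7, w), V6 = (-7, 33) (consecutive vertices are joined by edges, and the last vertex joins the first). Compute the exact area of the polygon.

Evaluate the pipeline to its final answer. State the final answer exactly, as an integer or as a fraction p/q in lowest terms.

Step 1: -6*(21)^3 - 6*(21)^1 + 2 = (-55566) + (-126) + (2) = -55690; answer -55690
Step 2: A1 = -55690; m = 13; f(2) = -3*(-30) - 3*(13) = 51; iterating: f(2)=51, f(3)=-63, f(4)=36, f(5)=81, f(6)=-351, f(7)=810, f(8)=-1377, f(9)=1701, f(10)=-972; answer -972
Step 3: A2 = -972; w = -9; cross terms: (7*-30 - 19*-29)=341, (19*5 - 39*-30)=1265, (39*33 - 39*5)=1092, (39*-9 - 7*33)=-582, (7*33 - -7*-9)=168, (-7*-29 - 7*33)=-28; twice the area = |2256| = 2256; area = 1128; answer 1128

1128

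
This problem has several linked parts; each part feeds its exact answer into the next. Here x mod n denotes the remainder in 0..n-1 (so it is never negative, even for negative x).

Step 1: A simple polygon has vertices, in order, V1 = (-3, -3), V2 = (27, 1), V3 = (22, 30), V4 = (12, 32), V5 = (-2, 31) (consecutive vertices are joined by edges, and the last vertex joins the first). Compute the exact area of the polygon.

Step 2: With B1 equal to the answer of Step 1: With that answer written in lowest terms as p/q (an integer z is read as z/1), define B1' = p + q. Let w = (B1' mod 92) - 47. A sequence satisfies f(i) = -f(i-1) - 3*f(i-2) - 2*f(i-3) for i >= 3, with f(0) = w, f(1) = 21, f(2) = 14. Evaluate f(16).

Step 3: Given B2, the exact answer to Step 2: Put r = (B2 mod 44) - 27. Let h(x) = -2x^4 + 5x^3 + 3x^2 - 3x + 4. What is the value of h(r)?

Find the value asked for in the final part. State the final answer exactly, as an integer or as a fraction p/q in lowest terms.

-14726

Step 1: cross terms: (-3*1 - 27*-3)=78, (27*30 - 22*1)=788, (22*32 - 12*30)=344, (12*31 - -2*32)=436, (-2*-3 - -3*31)=99; twice the area = |1745| = 1745; area = 1745/2; answer 1745/2
Step 2: B1 = 1745/2; threaded value p + q = 1747; w = 44; f(3) = -1*(14) - 3*(21) - 2*(44) = -165; iterating: f(3)=-165, f(4)=81, f(5)=386, f(6)=-299, f(7)=-1021, f(8)=1146, f(9)=2515, f(10)=-3911, f(11)=-5926, f(12)=12629, f(13)=12971, f(14)=-39006, f(15)=-25165, f(16)=116241; answer 116241
Step 3: B2 = 116241; r = 10; -2*(10)^4 + 5*(10)^3 + 3*(10)^2 - 3*(10)^1 + 4 = (-20000) + (5000) + (300) + (-30) + (4) = -14726; answer -14726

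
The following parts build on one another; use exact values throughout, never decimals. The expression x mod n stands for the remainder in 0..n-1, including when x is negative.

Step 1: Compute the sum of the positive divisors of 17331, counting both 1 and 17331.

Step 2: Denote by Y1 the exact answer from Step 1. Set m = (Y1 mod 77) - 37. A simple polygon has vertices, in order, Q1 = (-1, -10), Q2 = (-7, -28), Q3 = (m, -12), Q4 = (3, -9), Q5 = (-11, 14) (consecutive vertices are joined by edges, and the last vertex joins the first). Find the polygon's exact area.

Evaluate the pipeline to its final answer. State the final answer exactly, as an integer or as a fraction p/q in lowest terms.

Step 1: 17331 = 3 * 53 * 109; sigma = (1 + 3) * (1 + 53) * (1 + 109) = 4 * 54 * 110 = 23760; answer 23760
Step 2: Y1 = 23760; m = 7; cross terms: (-1*-28 - -7*-10)=-42, (-7*-12 - 7*-28)=280, (7*-9 - 3*-12)=-27, (3*14 - -11*-9)=-57, (-11*-10 - -1*14)=124; twice the area = |278| = 278; area = 139; answer 139

139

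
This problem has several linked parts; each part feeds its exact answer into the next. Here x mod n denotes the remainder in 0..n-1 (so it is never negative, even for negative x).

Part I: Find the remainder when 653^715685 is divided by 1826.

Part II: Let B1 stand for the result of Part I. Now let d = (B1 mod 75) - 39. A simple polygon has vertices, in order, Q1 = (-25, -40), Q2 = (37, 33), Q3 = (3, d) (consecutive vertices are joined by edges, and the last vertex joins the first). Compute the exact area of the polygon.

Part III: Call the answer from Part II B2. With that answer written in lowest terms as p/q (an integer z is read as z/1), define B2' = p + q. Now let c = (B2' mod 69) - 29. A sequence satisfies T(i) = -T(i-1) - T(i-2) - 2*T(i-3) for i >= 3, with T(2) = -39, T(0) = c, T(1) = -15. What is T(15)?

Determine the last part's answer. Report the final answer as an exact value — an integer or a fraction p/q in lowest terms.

Part I: squarings mod 1826: 653^1=653, 653^2=951, 653^4=531, 653^8=757, 653^16=1511, 653^32=621, 653^64=355, 653^128=31, 653^256=961, 653^512=1391, 653^1024=1147, 653^2048=889, 653^4096=1489, 653^8192=357, 653^16384=1455, 653^32768=691, 653^65536=895, 653^131072=1237, 653^262144=1807, 653^524288=361; 653^715685 = 653^1 * 653^4 * 653^32 * 653^128 * 653^256 * 653^512 * 653^2048 * 653^8192 * 653^16384 * 653^32768 * 653^131072 * 653^524288 = 1541 (mod 1826); answer 1541
Part II: B1 = 1541; d = 2; cross terms: (-25*33 - 37*-40)=655, (37*2 - 3*33)=-25, (3*-40 - -25*2)=-70; twice the area = |560| = 560; area = 280; answer 280
Part III: B2 = 280; threaded value p + q = 281; c = -24; T(3) = -1*(-39) - 1*(-15) - 2*(-24) = 102; iterating: T(3)=102, T(4)=-33, T(5)=9, T(6)=-180, T(7)=237, T(8)=-75, T(9)=198, T(10)=-597, T(11)=549, T(12)=-348, T(13)=993, T(14)=-1743, T(15)=1446; answer 1446

1446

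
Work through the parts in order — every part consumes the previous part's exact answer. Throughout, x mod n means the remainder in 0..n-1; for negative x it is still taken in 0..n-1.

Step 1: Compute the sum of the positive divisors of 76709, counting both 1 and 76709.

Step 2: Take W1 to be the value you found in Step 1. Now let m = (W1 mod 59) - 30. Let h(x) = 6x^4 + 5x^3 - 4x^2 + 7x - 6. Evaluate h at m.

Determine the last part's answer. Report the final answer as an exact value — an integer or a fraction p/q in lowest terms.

3284328

Step 1: 76709 = 79 * 971; sigma = (1 + 79) * (1 + 971) = 80 * 972 = 77760; answer 77760
Step 2: W1 = 77760; m = 27; 6*(27)^4 + 5*(27)^3 - 4*(27)^2 + 7*(27)^1 - 6 = (3188646) + (98415) + (-2916) + (189) + (-6) = 3284328; answer 3284328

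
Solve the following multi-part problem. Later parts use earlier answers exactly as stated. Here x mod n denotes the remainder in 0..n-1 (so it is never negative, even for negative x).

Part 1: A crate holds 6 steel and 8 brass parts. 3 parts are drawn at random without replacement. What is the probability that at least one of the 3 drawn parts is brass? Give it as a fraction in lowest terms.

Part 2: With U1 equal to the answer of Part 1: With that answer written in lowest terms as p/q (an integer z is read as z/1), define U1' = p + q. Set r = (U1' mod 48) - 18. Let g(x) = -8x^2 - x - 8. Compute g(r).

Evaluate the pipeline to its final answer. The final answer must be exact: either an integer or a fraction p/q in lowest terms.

-1823

Part 1: total draws C(14,3) = 364; complement C(6,3) = 20; favorable 364 - 20 = 344; P = 86/91; answer 86/91
Part 2: U1 = 86/91; threaded value p + q = 177; r = 15; -8*(15)^2 - 1*(15)^1 - 8 = (-1800) + (-15) + (-8) = -1823; answer -1823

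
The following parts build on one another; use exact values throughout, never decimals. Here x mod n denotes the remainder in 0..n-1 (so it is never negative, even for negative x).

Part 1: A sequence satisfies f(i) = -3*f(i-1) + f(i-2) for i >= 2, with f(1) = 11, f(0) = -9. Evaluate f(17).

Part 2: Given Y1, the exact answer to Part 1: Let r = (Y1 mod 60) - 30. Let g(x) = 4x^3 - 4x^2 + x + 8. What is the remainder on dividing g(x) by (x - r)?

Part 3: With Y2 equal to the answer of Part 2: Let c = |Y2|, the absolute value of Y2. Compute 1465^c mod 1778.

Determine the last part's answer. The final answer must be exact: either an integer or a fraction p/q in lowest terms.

Part 1: f(2) = -3*(11) + 1*(-9) = -42; iterating: f(2)=-42, f(3)=137, f(4)=-453, f(5)=1496, f(6)=-4941, f(7)=16319, f(8)=-53898, f(9)=178013, f(10)=-587937, f(11)=1941824, f(12)=-6413409, f(13)=21182051, f(14)=-69959562, f(15)=231060737, f(16)=-763141773, f(17)=2520486056; answer 2520486056
Part 2: Y1 = 2520486056; r = 26; remainder = value at the root: 4*(26)^3 - 4*(26)^2 + 1*(26)^1 + 8 = (70304) + (-2704) + (26) + (8) = 67634; answer 67634
Part 3: Y2 = 67634; c = 67634; squarings mod 1778: 1465^1=1465, 1465^2=179, 1465^4=37, 1465^8=1369, 1465^16=149, 1465^32=865, 1465^64=1465, 1465^128=179, 1465^256=37, 1465^512=1369, 1465^1024=149, 1465^2048=865, 1465^4096=1465, 1465^8192=179, 1465^16384=37, 1465^32768=1369, 1465^65536=149; 1465^67634 = 1465^2 * 1465^16 * 1465^32 * 1465^2048 * 1465^65536 = 1369 (mod 1778); answer 1369

1369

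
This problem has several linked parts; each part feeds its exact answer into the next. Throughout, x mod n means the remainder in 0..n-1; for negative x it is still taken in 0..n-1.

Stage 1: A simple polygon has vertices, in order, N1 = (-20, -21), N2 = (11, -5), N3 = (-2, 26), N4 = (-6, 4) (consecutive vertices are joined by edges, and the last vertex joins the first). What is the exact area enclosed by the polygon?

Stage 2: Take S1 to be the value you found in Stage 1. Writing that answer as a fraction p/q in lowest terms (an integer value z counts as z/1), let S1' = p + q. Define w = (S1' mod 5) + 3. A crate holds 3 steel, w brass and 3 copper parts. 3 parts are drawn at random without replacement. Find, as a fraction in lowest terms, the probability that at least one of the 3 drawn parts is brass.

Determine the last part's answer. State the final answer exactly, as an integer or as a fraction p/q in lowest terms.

Stage 1: cross terms: (-20*-5 - 11*-21)=331, (11*26 - -2*-5)=276, (-2*4 - -6*26)=148, (-6*-21 - -20*4)=206; twice the area = |961| = 961; area = 961/2; answer 961/2
Stage 2: S1 = 961/2; threaded value p + q = 963; w = 6; total draws C(12,3) = 220; complement C(6,3) = 20; favorable 220 - 20 = 200; P = 10/11; answer 10/11

10/11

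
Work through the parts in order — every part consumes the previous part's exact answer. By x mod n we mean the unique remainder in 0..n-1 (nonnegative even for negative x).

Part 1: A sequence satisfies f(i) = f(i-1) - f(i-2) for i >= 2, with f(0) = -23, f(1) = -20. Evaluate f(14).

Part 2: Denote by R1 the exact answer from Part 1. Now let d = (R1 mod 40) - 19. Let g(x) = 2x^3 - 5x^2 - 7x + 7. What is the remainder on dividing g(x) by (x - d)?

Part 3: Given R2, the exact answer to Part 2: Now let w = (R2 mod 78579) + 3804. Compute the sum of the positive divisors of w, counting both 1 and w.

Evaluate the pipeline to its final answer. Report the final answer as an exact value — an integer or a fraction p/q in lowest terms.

Part 1: f(2) = 1*(-20) - 1*(-23) = 3; iterating: f(2)=3, f(3)=23, f(4)=20, f(5)=-3, f(6)=-23, f(7)=-20, f(8)=3, f(9)=23, f(10)=20, f(11)=-3, f(12)=-23, f(13)=-20, f(14)=3; answer 3
Part 2: R1 = 3; d = -16; remainder = value at the root: 2*(-16)^3 - 5*(-16)^2 - 7*(-16)^1 + 7 = (-8192) + (-1280) + (112) + (7) = -9353; answer -9353
Part 3: R2 = -9353; w = 73030; 73030 = 2 * 5 * 67 * 109; sigma = (1 + 2) * (1 + 5) * (1 + 67) * (1 + 109) = 3 * 6 * 68 * 110 = 134640; answer 134640

134640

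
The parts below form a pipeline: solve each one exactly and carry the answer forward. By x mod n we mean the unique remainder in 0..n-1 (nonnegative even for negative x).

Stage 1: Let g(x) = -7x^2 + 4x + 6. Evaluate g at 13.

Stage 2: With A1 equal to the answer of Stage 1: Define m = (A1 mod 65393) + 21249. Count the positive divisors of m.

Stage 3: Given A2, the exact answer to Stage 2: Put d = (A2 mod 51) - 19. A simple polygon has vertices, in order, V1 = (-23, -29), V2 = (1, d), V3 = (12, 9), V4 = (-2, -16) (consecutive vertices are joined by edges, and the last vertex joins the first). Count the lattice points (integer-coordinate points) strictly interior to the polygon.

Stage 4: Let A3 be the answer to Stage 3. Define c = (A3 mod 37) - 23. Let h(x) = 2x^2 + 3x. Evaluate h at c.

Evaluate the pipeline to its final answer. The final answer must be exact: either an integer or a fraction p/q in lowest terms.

152

Stage 1: -7*(13)^2 + 4*(13)^1 + 6 = (-1183) + (52) + (6) = -1125; answer -1125
Stage 2: A1 = -1125; m = 85517; 85517 is prime, so its only divisors are 1 and 85517; count = 2; answer 2
Stage 3: A2 = 2; d = -17; cross terms: (-23*-17 - 1*-29)=420, (1*9 - 12*-17)=213, (12*-16 - -2*9)=-174, (-2*-29 - -23*-16)=-310; twice the area = |149| = 149; area = 149/2; boundary points = 12 + 1 + 1 + 1 = 15; strictly interior points = area - boundary/2 + 1 = 68; answer 68
Stage 4: A3 = 68; c = 8; 2*(8)^2 + 3*(8)^1 = (128) + (24) = 152; answer 152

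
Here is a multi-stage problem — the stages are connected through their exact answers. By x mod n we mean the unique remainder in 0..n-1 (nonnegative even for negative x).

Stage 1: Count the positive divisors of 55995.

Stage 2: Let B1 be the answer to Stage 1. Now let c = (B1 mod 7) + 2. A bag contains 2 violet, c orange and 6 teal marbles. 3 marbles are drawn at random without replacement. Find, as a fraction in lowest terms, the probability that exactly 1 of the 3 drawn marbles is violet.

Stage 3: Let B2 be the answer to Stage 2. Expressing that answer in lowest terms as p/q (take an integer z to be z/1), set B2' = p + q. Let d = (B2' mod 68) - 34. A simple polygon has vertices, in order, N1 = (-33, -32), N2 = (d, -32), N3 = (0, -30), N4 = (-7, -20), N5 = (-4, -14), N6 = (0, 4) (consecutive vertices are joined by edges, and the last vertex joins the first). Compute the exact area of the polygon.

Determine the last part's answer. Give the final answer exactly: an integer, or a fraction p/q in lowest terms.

467

Stage 1: 55995 = 3 * 5 * 3733; number of divisors = (1+1) * (1+1) * (1+1) = 8; answer 8
Stage 2: B1 = 8; c = 3; total draws C(11,3) = 165; favorable C(2,1)*C(9,2) = 72; P = 24/55; answer 24/55
Stage 3: B2 = 24/55; threaded value p + q = 79; d = -23; cross terms: (-33*-32 - -23*-32)=320, (-23*-30 - 0*-32)=690, (0*-20 - -7*-30)=-210, (-7*-14 - -4*-20)=18, (-4*4 - 0*-14)=-16, (0*-32 - -33*4)=132; twice the area = |934| = 934; area = 467; answer 467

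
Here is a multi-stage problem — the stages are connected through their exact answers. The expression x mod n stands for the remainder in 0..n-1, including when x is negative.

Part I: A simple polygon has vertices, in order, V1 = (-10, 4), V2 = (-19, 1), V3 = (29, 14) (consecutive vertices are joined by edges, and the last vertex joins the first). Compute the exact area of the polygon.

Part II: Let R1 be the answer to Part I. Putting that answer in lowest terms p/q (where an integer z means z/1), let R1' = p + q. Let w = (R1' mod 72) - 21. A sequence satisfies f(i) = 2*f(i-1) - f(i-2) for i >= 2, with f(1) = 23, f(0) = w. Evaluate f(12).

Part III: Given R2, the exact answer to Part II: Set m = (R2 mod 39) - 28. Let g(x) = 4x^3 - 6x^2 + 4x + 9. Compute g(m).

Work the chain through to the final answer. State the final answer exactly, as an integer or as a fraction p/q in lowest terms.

185

Part I: cross terms: (-10*1 - -19*4)=66, (-19*14 - 29*1)=-295, (29*4 - -10*14)=256; twice the area = |27| = 27; area = 27/2; answer 27/2
Part II: R1 = 27/2; threaded value p + q = 29; w = 8; f(2) = 2*(23) - 1*(8) = 38; iterating: f(2)=38, f(3)=53, f(4)=68, f(5)=83, f(6)=98, f(7)=113, f(8)=128, f(9)=143, f(10)=158, f(11)=173, f(12)=188; answer 188
Part III: R2 = 188; m = 4; 4*(4)^3 - 6*(4)^2 + 4*(4)^1 + 9 = (256) + (-96) + (16) + (9) = 185; answer 185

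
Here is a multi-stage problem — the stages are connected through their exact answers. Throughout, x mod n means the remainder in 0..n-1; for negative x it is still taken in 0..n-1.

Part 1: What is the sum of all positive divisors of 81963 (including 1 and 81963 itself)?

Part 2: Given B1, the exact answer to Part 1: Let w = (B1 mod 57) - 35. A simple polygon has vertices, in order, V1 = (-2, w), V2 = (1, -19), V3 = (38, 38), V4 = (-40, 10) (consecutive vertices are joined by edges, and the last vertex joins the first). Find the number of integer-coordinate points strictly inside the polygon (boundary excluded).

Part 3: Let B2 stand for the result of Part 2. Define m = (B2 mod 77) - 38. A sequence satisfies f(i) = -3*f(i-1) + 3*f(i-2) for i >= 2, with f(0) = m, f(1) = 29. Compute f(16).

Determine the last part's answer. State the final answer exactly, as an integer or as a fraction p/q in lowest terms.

Part 1: 81963 = 3^2 * 7 * 1301; sigma = (1 + 3 + 9) * (1 + 7) * (1 + 1301) = 13 * 8 * 1302 = 135408; answer 135408
Part 2: B1 = 135408; w = -2; cross terms: (-2*-19 - 1*-2)=40, (1*38 - 38*-19)=760, (38*10 - -40*38)=1900, (-40*-2 - -2*10)=100; twice the area = |2800| = 2800; area = 1400; boundary points = 1 + 1 + 2 + 2 = 6; strictly interior points = area - boundary/2 + 1 = 1398; answer 1398
Part 3: B2 = 1398; m = -26; f(2) = -3*(29) + 3*(-26) = -165; iterating: f(2)=-165, f(3)=582, f(4)=-2241, f(5)=8469, f(6)=-32130, f(7)=121797, f(8)=-461781, f(9)=1750734, f(10)=-6637545, f(11)=25164837, f(12)=-95407146, f(13)=361715949, f(14)=-1371369285, f(15)=5199255702, f(16)=-19711874961; answer -19711874961

-19711874961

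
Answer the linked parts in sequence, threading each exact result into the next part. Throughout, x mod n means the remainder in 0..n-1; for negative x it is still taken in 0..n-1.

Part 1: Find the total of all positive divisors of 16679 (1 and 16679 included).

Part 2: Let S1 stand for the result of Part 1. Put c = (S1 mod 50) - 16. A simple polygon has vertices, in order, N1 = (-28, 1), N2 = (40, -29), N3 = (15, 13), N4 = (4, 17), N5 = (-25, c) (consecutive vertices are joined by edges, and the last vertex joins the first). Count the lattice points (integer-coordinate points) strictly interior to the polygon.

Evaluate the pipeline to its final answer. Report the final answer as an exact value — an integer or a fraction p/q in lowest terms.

Part 1: 16679 = 13 * 1283; sigma = (1 + 13) * (1 + 1283) = 14 * 1284 = 17976; answer 17976
Part 2: S1 = 17976; c = 10; cross terms: (-28*-29 - 40*1)=772, (40*13 - 15*-29)=955, (15*17 - 4*13)=203, (4*10 - -25*17)=465, (-25*1 - -28*10)=255; twice the area = |2650| = 2650; area = 1325; boundary points = 2 + 1 + 1 + 1 + 3 = 8; strictly interior points = area - boundary/2 + 1 = 1322; answer 1322

1322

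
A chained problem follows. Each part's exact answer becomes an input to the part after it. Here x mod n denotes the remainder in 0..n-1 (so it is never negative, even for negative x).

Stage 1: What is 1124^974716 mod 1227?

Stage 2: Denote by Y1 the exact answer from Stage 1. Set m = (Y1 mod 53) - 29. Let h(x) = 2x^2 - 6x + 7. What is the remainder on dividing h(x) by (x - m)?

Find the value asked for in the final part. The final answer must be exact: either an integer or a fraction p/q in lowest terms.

Stage 1: squarings mod 1227: 1124^1=1124, 1124^2=793, 1124^4=625, 1124^8=439, 1124^16=82, 1124^32=589, 1124^64=907, 1124^128=559, 1124^256=823, 1124^512=25, 1124^1024=625, 1124^2048=439, 1124^4096=82, 1124^8192=589, 1124^16384=907, 1124^32768=559, 1124^65536=823, 1124^131072=25, 1124^262144=625, 1124^524288=439; 1124^974716 = 1124^4 * 1124^8 * 1124^16 * 1124^32 * 1124^64 * 1124^256 * 1124^512 * 1124^1024 * 1124^2048 * 1124^4096 * 1124^16384 * 1124^32768 * 1124^131072 * 1124^262144 * 1124^524288 = 625 (mod 1227); answer 625
Stage 2: Y1 = 625; m = 13; remainder = value at the root: 2*(13)^2 - 6*(13)^1 + 7 = (338) + (-78) + (7) = 267; answer 267

267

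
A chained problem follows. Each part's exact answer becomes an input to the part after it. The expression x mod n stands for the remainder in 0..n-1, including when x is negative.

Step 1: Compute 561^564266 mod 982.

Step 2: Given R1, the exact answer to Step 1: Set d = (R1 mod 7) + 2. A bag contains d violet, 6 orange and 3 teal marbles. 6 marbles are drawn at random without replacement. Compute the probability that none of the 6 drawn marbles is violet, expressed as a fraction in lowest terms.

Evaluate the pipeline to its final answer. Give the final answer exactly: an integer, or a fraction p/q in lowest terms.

Step 1: squarings mod 982: 561^1=561, 561^2=481, 561^4=591, 561^8=671, 561^16=485, 561^32=527, 561^64=805, 561^128=887, 561^256=187, 561^512=599, 561^1024=371, 561^2048=161, 561^4096=389, 561^8192=93, 561^16384=793, 561^32768=369, 561^65536=645, 561^131072=639, 561^262144=791, 561^524288=147; 561^564266 = 561^2 * 561^8 * 561^32 * 561^1024 * 561^2048 * 561^4096 * 561^32768 * 561^524288 = 239 (mod 982); answer 239
Step 2: R1 = 239; d = 3; total draws C(12,6) = 924; favorable C(9,6) = 84; P = 1/11; answer 1/11

1/11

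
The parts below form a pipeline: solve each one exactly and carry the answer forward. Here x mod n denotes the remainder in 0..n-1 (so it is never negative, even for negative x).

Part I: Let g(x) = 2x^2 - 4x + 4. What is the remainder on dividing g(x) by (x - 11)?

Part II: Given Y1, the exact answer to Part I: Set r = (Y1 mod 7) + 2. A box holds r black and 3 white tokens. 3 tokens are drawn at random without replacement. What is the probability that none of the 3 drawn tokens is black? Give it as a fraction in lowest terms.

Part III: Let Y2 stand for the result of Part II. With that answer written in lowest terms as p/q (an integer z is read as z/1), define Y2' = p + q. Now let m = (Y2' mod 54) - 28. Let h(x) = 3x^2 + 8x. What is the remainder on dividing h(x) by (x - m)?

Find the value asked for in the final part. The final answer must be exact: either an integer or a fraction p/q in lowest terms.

1536

Part I: remainder = value at the root: 2*(11)^2 - 4*(11)^1 + 4 = (242) + (-44) + (4) = 202; answer 202
Part II: Y1 = 202; r = 8; total draws C(11,3) = 165; favorable C(3,3) = 1; P = 1/165; answer 1/165
Part III: Y2 = 1/165; threaded value p + q = 166; m = -24; remainder = value at the root: 3*(-24)^2 + 8*(-24)^1 = (1728) + (-192) = 1536; answer 1536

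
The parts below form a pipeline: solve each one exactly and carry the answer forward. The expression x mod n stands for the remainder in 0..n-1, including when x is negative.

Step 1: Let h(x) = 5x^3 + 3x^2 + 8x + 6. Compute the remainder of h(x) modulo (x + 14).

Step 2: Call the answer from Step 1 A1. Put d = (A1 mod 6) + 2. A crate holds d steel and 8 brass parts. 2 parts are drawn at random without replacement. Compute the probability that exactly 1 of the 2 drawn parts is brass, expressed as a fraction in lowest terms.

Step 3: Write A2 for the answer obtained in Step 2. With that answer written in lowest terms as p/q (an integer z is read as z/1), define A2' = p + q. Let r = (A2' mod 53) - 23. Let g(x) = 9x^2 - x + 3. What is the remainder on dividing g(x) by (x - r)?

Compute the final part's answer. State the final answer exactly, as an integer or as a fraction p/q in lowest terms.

893

Step 1: remainder = value at the root: 5*(-14)^3 + 3*(-14)^2 + 8*(-14)^1 + 6 = (-13720) + (588) + (-112) + (6) = -13238; answer -13238
Step 2: A1 = -13238; d = 6; total draws C(14,2) = 91; favorable C(8,1)*C(6,1) = 48; P = 48/91; answer 48/91
Step 3: A2 = 48/91; threaded value p + q = 139; r = 10; remainder = value at the root: 9*(10)^2 - 1*(10)^1 + 3 = (900) + (-10) + (3) = 893; answer 893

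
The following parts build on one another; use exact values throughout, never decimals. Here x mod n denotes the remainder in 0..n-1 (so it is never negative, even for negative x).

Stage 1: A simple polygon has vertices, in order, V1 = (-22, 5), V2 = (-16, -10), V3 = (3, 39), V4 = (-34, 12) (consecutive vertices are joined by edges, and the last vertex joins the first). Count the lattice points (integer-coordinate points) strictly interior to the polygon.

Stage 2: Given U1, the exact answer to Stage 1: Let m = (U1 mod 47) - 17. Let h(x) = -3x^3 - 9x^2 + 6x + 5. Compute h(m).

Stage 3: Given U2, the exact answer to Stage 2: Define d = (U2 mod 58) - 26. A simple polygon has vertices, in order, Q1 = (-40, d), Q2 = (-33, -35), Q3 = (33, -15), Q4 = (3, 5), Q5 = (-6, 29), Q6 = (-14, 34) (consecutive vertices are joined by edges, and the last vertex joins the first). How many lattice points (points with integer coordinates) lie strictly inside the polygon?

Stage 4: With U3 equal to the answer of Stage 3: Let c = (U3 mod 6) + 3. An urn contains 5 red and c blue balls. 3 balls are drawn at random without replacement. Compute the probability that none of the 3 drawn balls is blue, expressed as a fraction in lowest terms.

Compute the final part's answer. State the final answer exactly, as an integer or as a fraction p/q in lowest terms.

5/143

Stage 1: cross terms: (-22*-10 - -16*5)=300, (-16*39 - 3*-10)=-594, (3*12 - -34*39)=1362, (-34*5 - -22*12)=94; twice the area = |1162| = 1162; area = 581; boundary points = 3 + 1 + 1 + 1 = 6; strictly interior points = area - boundary/2 + 1 = 579; answer 579
Stage 2: U1 = 579; m = -2; -3*(-2)^3 - 9*(-2)^2 + 6*(-2)^1 + 5 = (24) + (-36) + (-12) + (5) = -19; answer -19
Stage 3: U2 = -19; d = 13; cross terms: (-40*-35 - -33*13)=1829, (-33*-15 - 33*-35)=1650, (33*5 - 3*-15)=210, (3*29 - -6*5)=117, (-6*34 - -14*29)=202, (-14*13 - -40*34)=1178; twice the area = |5186| = 5186; area = 2593; boundary points = 1 + 2 + 10 + 3 + 1 + 1 = 18; strictly interior points = area - boundary/2 + 1 = 2585; answer 2585
Stage 4: U3 = 2585; c = 8; total draws C(13,3) = 286; favorable C(5,3) = 10; P = 5/143; answer 5/143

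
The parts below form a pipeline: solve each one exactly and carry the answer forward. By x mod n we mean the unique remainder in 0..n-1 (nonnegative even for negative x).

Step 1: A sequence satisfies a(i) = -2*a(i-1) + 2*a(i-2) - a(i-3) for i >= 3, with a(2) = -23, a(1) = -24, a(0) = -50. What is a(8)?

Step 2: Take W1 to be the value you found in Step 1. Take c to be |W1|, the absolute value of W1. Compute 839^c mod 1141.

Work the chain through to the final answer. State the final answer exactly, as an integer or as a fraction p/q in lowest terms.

797

Step 1: a(3) = -2*(-23) + 2*(-24) - 1*(-50) = 48; iterating: a(3)=48, a(4)=-118, a(5)=355, a(6)=-994, a(7)=2816, a(8)=-7975; answer -7975
Step 2: W1 = -7975; c = 7975; squarings mod 1141: 839^1=839, 839^2=1065, 839^4=71, 839^8=477, 839^16=470, 839^32=687, 839^64=736, 839^128=862, 839^256=253, 839^512=113, 839^1024=218, 839^2048=743, 839^4096=946; 839^7975 = 839^1 * 839^2 * 839^4 * 839^32 * 839^256 * 839^512 * 839^1024 * 839^2048 * 839^4096 = 797 (mod 1141); answer 797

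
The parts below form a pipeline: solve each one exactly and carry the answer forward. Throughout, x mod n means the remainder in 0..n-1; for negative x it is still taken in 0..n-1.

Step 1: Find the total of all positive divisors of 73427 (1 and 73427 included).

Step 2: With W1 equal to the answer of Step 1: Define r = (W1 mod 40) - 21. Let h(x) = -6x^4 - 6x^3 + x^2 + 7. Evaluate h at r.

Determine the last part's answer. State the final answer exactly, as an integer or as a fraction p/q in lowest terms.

Step 1: 73427 = 101 * 727; sigma = (1 + 101) * (1 + 727) = 102 * 728 = 74256; answer 74256
Step 2: W1 = 74256; r = -5; -6*(-5)^4 - 6*(-5)^3 + 1*(-5)^2 + 7 = (-3750) + (750) + (25) + (7) = -2968; answer -2968

-2968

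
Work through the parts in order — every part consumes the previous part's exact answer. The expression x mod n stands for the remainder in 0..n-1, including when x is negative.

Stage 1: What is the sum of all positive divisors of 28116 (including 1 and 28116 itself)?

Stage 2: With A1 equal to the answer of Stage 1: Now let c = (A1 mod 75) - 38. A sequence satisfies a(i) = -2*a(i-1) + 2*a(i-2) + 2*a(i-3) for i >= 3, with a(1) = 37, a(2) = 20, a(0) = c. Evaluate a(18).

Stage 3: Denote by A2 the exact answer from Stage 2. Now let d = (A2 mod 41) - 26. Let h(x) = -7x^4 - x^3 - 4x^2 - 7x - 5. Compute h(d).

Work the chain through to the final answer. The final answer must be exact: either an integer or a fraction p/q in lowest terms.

-8963

Stage 1: 28116 = 2^2 * 3^2 * 11 * 71; sigma = (1 + 2 + 4) * (1 + 3 + 9) * (1 + 11) * (1 + 71) = 7 * 13 * 12 * 72 = 78624; answer 78624
Stage 2: A1 = 78624; c = -14; a(3) = -2*(20) + 2*(37) + 2*(-14) = 6; iterating: a(3)=6, a(4)=102, a(5)=-152, a(6)=520, a(7)=-1140, a(8)=3016, a(9)=-7272, a(10)=18296, a(11)=-45104, a(12)=112256, a(13)=-278128, a(14)=690560, a(15)=-1712864, a(16)=4250592, a(17)=-10545792, a(18)=26167040; answer 26167040
Stage 3: A2 = 26167040; d = -6; -7*(-6)^4 - 1*(-6)^3 - 4*(-6)^2 - 7*(-6)^1 - 5 = (-9072) + (216) + (-144) + (42) + (-5) = -8963; answer -8963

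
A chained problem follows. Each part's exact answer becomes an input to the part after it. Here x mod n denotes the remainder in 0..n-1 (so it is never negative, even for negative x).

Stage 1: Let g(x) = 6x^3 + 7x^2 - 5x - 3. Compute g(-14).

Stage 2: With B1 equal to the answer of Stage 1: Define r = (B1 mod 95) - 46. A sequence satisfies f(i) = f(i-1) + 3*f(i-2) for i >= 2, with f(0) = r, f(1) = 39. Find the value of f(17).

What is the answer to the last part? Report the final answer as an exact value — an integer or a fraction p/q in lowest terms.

Stage 1: 6*(-14)^3 + 7*(-14)^2 - 5*(-14)^1 - 3 = (-16464) + (1372) + (70) + (-3) = -15025; answer -15025
Stage 2: B1 = -15025; r = 34; f(2) = 1*(39) + 3*(34) = 141; iterating: f(2)=141, f(3)=258, f(4)=681, f(5)=1455, f(6)=3498, f(7)=7863, f(8)=18357, f(9)=41946, f(10)=97017, f(11)=222855, f(12)=513906, f(13)=1182471, f(14)=2724189, f(15)=6271602, f(16)=14444169, f(17)=33258975; answer 33258975

33258975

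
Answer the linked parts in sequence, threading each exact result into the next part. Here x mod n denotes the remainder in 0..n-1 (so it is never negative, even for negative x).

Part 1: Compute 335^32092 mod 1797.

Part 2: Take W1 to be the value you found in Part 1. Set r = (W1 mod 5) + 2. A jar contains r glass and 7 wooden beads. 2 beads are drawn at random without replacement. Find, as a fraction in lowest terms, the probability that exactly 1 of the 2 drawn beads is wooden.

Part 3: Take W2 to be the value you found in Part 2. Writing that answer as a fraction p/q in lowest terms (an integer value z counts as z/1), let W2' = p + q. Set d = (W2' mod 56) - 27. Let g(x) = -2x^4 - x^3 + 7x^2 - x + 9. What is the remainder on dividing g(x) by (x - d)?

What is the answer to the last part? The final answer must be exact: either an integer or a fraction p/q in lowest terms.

-936

Part 1: squarings mod 1797: 335^1=335, 335^2=811, 335^4=19, 335^8=361, 335^16=937, 335^32=1033, 335^64=1468, 335^128=421, 335^256=1135, 335^512=1573, 335^1024=1657, 335^2048=1630, 335^4096=934, 335^8192=811, 335^16384=19; 335^32092 = 335^4 * 335^8 * 335^16 * 335^64 * 335^256 * 335^1024 * 335^2048 * 335^4096 * 335^8192 * 335^16384 = 361 (mod 1797); answer 361
Part 2: W1 = 361; r = 3; total draws C(10,2) = 45; favorable C(7,1)*C(3,1) = 21; P = 7/15; answer 7/15
Part 3: W2 = 7/15; threaded value p + q = 22; d = -5; remainder = value at the root: -2*(-5)^4 - 1*(-5)^3 + 7*(-5)^2 - 1*(-5)^1 + 9 = (-1250) + (125) + (175) + (5) + (9) = -936; answer -936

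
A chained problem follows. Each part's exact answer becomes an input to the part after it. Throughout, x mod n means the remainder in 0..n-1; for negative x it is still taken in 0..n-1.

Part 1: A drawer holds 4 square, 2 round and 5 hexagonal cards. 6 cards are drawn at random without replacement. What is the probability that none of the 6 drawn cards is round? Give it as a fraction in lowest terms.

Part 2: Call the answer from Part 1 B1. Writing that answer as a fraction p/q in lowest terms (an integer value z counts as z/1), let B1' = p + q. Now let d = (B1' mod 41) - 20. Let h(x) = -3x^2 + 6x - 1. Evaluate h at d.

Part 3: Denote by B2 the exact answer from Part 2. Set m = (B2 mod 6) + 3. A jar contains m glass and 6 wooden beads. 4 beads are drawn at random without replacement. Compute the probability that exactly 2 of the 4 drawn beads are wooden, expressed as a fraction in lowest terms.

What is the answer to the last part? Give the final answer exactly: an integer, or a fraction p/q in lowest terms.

Part 1: total draws C(11,6) = 462; favorable C(9,6) = 84; P = 2/11; answer 2/11
Part 2: B1 = 2/11; threaded value p + q = 13; d = -7; -3*(-7)^2 + 6*(-7)^1 - 1 = (-147) + (-42) + (-1) = -190; answer -190
Part 3: B2 = -190; m = 5; total draws C(11,4) = 330; favorable C(6,2)*C(5,2) = 150; P = 5/11; answer 5/11

5/11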